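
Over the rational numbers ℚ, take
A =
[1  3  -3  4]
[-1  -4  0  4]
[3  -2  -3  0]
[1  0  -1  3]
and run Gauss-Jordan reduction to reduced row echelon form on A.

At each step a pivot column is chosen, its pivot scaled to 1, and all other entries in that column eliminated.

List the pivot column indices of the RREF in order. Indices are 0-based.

step 1: normalize row 0 (÷1) = (1, 3, -3, 4)
  row 1: subtract -1×row0 = (0, -1, -3, 8)
  row 2: subtract 3×row0 = (0, -11, 6, -12)
  row 3: subtract 1×row0 = (0, -3, 2, -1)
step 2: normalize row 1 (÷-1) = (0, 1, 3, -8)
  row 0: subtract 3×row1 = (1, 0, -12, 28)
  row 2: subtract -11×row1 = (0, 0, 39, -100)
  row 3: subtract -3×row1 = (0, 0, 11, -25)
step 3: normalize row 2 (÷39) = (0, 0, 1, -100/39)
  row 0: subtract -12×row2 = (1, 0, 0, -36/13)
  row 1: subtract 3×row2 = (0, 1, 0, -4/13)
  row 3: subtract 11×row2 = (0, 0, 0, 125/39)
step 4: normalize row 3 (÷125/39) = (0, 0, 0, 1)
  row 0: subtract -36/13×row3 = (1, 0, 0, 0)
  row 1: subtract -4/13×row3 = (0, 1, 0, 0)
  row 2: subtract -100/39×row3 = (0, 0, 1, 0)

pivot columns: 0, 1, 2, 3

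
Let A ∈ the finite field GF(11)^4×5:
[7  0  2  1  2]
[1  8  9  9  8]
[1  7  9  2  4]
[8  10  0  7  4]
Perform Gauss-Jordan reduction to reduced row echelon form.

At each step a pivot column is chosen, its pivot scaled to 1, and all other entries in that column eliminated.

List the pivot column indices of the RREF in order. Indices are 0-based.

[1] R0 /= 7  ⇒  (1, 0, 5, 8, 5)
     R1 -= 1·R0  ⇒  (0, 8, 4, 1, 3)
     R2 -= 1·R0  ⇒  (0, 7, 4, 5, 10)
     R3 -= 8·R0  ⇒  (0, 10, 4, 9, 8)
[2] R1 /= 8  ⇒  (0, 1, 6, 7, 10)
     R2 -= 7·R1  ⇒  (0, 0, 6, 0, 6)
     R3 -= 10·R1  ⇒  (0, 0, 10, 5, 7)
[3] R2 /= 6  ⇒  (0, 0, 1, 0, 1)
     R0 -= 5·R2  ⇒  (1, 0, 0, 8, 0)
     R1 -= 6·R2  ⇒  (0, 1, 0, 7, 4)
     R3 -= 10·R2  ⇒  (0, 0, 0, 5, 8)
[4] R3 /= 5  ⇒  (0, 0, 0, 1, 6)
     R0 -= 8·R3  ⇒  (1, 0, 0, 0, 7)
     R1 -= 7·R3  ⇒  (0, 1, 0, 0, 6)

pivot columns: 0, 1, 2, 3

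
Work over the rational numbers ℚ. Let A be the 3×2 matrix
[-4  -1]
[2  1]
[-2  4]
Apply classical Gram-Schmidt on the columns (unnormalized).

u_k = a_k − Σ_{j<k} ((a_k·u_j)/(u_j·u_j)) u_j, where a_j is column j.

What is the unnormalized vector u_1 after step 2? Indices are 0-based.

Step 1: u_0 = a_0 = (-4, 2, -2).
Step 2: u_1 = a_1 − (-1/12)·u_0 = (-4/3, 7/6, 23/6).

u_1 = (-4/3, 7/6, 23/6)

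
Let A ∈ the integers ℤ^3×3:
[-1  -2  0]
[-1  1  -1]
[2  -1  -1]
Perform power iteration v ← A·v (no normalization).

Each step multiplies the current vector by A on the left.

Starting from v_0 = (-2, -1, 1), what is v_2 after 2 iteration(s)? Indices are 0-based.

v_2 = (-4, 0, 12)

v_0 = (-2, -1, 1).
v_1 = A·v_0 = (4, 0, -4).
v_2 = A·v_1 = (-4, 0, 12).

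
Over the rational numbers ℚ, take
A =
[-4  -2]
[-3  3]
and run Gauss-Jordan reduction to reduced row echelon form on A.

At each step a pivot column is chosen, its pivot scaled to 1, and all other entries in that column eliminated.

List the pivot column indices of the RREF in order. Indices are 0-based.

pivot columns: 0, 1

step 1: normalize row 0 (÷-4) = (1, 1/2)
  row 1: subtract -3×row0 = (0, 9/2)
step 2: normalize row 1 (÷9/2) = (0, 1)
  row 0: subtract 1/2×row1 = (1, 0)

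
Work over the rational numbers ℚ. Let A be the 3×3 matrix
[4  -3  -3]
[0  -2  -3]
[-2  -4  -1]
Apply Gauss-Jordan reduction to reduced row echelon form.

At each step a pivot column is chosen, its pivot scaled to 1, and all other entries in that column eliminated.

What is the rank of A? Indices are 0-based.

[1] R0 /= 4  ⇒  (1, -3/4, -3/4)
     R2 -= -2·R0  ⇒  (0, -11/2, -5/2)
[2] R1 /= -2  ⇒  (0, 1, 3/2)
     R0 -= -3/4·R1  ⇒  (1, 0, 3/8)
     R2 -= -11/2·R1  ⇒  (0, 0, 23/4)
[3] R2 /= 23/4  ⇒  (0, 0, 1)
     R0 -= 3/8·R2  ⇒  (1, 0, 0)
     R1 -= 3/2·R2  ⇒  (0, 1, 0)

rank = 3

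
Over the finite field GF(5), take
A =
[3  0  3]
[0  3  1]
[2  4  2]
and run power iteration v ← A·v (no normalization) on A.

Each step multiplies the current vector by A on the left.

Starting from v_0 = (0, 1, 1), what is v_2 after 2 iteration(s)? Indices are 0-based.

v_0 = (0, 1, 1).
v_1 = A·v_0 = (3, 4, 1).
v_2 = A·v_1 = (2, 3, 4).

v_2 = (2, 3, 4)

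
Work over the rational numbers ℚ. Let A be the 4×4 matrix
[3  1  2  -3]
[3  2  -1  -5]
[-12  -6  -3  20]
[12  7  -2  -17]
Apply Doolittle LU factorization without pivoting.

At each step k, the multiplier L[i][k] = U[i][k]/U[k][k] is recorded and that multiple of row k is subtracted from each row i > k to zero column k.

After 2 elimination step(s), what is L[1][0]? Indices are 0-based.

k=0: U[0][0]=3
  eliminate (1,0): mult=1, new row 1: (0, 1, -3, -2); set L[1][0]=1
  eliminate (2,0): mult=-4, new row 2: (0, -2, 5, 8); set L[2][0]=-4
  eliminate (3,0): mult=4, new row 3: (0, 3, -10, -5); set L[3][0]=4
k=1: U[1][1]=1
  eliminate (2,1): mult=-2, new row 2: (0, 0, -1, 4); set L[2][1]=-2
  eliminate (3,1): mult=3, new row 3: (0, 0, -1, 1); set L[3][1]=3

L[1][0] = 1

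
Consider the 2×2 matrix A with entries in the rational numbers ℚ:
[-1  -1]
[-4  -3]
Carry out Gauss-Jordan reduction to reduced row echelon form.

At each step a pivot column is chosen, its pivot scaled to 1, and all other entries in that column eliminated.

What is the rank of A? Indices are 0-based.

pivot(0,0)=-1: scale R0 → (1, 1)
  clear (1,0): R1 −= (-4)R0 → (0, 1)
pivot(1,1)=1: scale R1 → (0, 1)
  clear (0,1): R0 −= (1)R1 → (1, 0)

rank = 2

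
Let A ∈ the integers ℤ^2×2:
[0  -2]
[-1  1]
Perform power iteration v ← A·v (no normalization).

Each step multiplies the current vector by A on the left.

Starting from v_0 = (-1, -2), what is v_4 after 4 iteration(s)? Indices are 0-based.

v_0 = (-1, -2).
v_1 = A·v_0 = (4, -1).
v_2 = A·v_1 = (2, -5).
v_3 = A·v_2 = (10, -7).
v_4 = A·v_3 = (14, -17).

v_4 = (14, -17)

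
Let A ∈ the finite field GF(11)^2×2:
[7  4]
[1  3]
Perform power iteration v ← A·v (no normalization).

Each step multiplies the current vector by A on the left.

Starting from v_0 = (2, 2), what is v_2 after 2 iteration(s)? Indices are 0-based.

v_2 = (10, 2)

v_0 = (2, 2).
v_1 = A·v_0 = (0, 8).
v_2 = A·v_1 = (10, 2).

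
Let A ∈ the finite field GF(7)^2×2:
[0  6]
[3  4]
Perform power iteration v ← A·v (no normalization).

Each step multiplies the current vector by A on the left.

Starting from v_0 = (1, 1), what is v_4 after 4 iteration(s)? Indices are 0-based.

v_0 = (1, 1).
v_1 = A·v_0 = (6, 0).
v_2 = A·v_1 = (0, 4).
v_3 = A·v_2 = (3, 2).
v_4 = A·v_3 = (5, 3).

v_4 = (5, 3)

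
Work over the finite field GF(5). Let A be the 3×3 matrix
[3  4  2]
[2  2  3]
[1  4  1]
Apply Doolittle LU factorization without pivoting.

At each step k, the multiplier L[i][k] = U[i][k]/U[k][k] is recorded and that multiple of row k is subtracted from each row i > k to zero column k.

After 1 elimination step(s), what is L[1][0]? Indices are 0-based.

L[1][0] = 4

[col 0] pivot 3
  R1 -= 4*R0 → (0, 1, 0)  (L[1][0] := 4)
  R2 -= 2*R0 → (0, 1, 2)  (L[2][0] := 2)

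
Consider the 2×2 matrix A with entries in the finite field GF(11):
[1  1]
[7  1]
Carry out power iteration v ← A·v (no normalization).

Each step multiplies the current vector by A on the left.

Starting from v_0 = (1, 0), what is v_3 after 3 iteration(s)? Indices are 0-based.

v_3 = (0, 4)

v_0 = (1, 0).
v_1 = A·v_0 = (1, 7).
v_2 = A·v_1 = (8, 3).
v_3 = A·v_2 = (0, 4).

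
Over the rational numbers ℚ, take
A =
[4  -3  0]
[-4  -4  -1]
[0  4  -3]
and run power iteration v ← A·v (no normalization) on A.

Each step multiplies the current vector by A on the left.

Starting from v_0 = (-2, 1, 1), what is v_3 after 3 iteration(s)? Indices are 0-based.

v_0 = (-2, 1, 1).
v_1 = A·v_0 = (-11, 3, 1).
v_2 = A·v_1 = (-53, 31, 9).
v_3 = A·v_2 = (-305, 79, 97).

v_3 = (-305, 79, 97)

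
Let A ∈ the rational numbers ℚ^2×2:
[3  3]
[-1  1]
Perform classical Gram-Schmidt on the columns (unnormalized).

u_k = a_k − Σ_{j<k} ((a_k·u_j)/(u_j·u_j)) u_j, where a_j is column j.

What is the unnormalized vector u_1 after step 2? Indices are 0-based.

Step 1: u_0 = a_0 = (3, -1).
Step 2: u_1 = a_1 − (4/5)·u_0 = (3/5, 9/5).

u_1 = (3/5, 9/5)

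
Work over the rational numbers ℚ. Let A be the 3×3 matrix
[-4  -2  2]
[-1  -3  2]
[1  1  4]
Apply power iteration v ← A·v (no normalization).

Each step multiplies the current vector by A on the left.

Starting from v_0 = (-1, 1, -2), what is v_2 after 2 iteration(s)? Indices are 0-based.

v_2 = (4, 4, -40)

v_0 = (-1, 1, -2).
v_1 = A·v_0 = (-2, -6, -8).
v_2 = A·v_1 = (4, 4, -40).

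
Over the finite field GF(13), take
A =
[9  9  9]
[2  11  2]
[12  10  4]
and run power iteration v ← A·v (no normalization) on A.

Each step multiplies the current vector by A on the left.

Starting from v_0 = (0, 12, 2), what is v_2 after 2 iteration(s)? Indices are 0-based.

v_2 = (0, 2, 4)

v_0 = (0, 12, 2).
v_1 = A·v_0 = (9, 6, 11).
v_2 = A·v_1 = (0, 2, 4).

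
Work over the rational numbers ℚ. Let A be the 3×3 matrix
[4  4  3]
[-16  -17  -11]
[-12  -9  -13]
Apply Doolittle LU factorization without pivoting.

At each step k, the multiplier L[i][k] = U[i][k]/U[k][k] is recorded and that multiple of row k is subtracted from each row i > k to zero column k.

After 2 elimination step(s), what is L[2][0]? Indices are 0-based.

L[2][0] = -3

[col 0] pivot 4
  R1 -= -4*R0 → (0, -1, 1)  (L[1][0] := -4)
  R2 -= -3*R0 → (0, 3, -4)  (L[2][0] := -3)
[col 1] pivot -1
  R2 -= -3*R1 → (0, 0, -1)  (L[2][1] := -3)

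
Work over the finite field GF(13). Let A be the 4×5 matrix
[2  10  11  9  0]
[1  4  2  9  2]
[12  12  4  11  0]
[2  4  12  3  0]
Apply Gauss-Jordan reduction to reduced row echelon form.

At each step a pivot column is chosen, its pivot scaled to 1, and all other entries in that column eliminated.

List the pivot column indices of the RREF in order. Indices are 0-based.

pivot columns: 0, 1, 2, 3

[1] R0 /= 2  ⇒  (1, 5, 12, 11, 0)
     R1 -= 1·R0  ⇒  (0, 12, 3, 11, 2)
     R2 -= 12·R0  ⇒  (0, 4, 3, 9, 0)
     R3 -= 2·R0  ⇒  (0, 7, 1, 7, 0)
[2] R1 /= 12  ⇒  (0, 1, 10, 2, 11)
     R0 -= 5·R1  ⇒  (1, 0, 1, 1, 10)
     R2 -= 4·R1  ⇒  (0, 0, 2, 1, 8)
     R3 -= 7·R1  ⇒  (0, 0, 9, 6, 1)
[3] R2 /= 2  ⇒  (0, 0, 1, 7, 4)
     R0 -= 1·R2  ⇒  (1, 0, 0, 7, 6)
     R1 -= 10·R2  ⇒  (0, 1, 0, 10, 10)
     R3 -= 9·R2  ⇒  (0, 0, 0, 8, 4)
[4] R3 /= 8  ⇒  (0, 0, 0, 1, 7)
     R0 -= 7·R3  ⇒  (1, 0, 0, 0, 9)
     R1 -= 10·R3  ⇒  (0, 1, 0, 0, 5)
     R2 -= 7·R3  ⇒  (0, 0, 1, 0, 7)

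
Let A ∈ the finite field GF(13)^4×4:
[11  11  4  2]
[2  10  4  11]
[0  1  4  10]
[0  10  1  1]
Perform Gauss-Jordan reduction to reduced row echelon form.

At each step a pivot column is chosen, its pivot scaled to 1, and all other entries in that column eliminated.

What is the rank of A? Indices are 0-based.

[1] R0 /= 11  ⇒  (1, 1, 11, 12)
     R1 -= 2·R0  ⇒  (0, 8, 8, 0)
[2] R1 /= 8  ⇒  (0, 1, 1, 0)
     R0 -= 1·R1  ⇒  (1, 0, 10, 12)
     R2 -= 1·R1  ⇒  (0, 0, 3, 10)
     R3 -= 10·R1  ⇒  (0, 0, 4, 1)
[3] R2 /= 3  ⇒  (0, 0, 1, 12)
     R0 -= 10·R2  ⇒  (1, 0, 0, 9)
     R1 -= 1·R2  ⇒  (0, 1, 0, 1)
     R3 -= 4·R2  ⇒  (0, 0, 0, 5)
[4] R3 /= 5  ⇒  (0, 0, 0, 1)
     R0 -= 9·R3  ⇒  (1, 0, 0, 0)
     R1 -= 1·R3  ⇒  (0, 1, 0, 0)
     R2 -= 12·R3  ⇒  (0, 0, 1, 0)

rank = 4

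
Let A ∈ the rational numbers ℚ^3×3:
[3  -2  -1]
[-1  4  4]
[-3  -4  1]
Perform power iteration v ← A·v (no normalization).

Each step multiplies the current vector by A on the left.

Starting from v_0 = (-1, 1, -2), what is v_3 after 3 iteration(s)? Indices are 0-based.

v_0 = (-1, 1, -2).
v_1 = A·v_0 = (-3, -3, -3).
v_2 = A·v_1 = (0, -21, 18).
v_3 = A·v_2 = (24, -12, 102).

v_3 = (24, -12, 102)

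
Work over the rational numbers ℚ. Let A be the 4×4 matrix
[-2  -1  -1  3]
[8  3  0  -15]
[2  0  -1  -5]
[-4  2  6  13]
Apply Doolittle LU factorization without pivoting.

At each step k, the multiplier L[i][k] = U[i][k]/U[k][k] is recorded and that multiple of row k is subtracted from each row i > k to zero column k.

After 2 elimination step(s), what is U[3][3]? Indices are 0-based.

U[3][3] = -5

[col 0] pivot -2
  R1 -= -4*R0 → (0, -1, -4, -3)  (L[1][0] := -4)
  R2 -= -1*R0 → (0, -1, -2, -2)  (L[2][0] := -1)
  R3 -= 2*R0 → (0, 4, 8, 7)  (L[3][0] := 2)
[col 1] pivot -1
  R2 -= 1*R1 → (0, 0, 2, 1)  (L[2][1] := 1)
  R3 -= -4*R1 → (0, 0, -8, -5)  (L[3][1] := -4)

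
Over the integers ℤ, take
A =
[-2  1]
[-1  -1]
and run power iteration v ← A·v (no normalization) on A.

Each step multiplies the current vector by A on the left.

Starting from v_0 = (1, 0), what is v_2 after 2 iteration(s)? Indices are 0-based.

v_2 = (3, 3)

v_0 = (1, 0).
v_1 = A·v_0 = (-2, -1).
v_2 = A·v_1 = (3, 3).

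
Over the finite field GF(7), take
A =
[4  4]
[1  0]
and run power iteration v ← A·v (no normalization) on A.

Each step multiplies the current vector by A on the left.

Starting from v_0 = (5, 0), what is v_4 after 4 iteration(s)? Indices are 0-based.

v_4 = (3, 4)

v_0 = (5, 0).
v_1 = A·v_0 = (6, 5).
v_2 = A·v_1 = (2, 6).
v_3 = A·v_2 = (4, 2).
v_4 = A·v_3 = (3, 4).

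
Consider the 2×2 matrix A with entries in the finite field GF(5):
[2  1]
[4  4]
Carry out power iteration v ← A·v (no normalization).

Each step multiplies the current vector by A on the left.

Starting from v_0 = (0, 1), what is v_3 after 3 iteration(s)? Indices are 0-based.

v_3 = (2, 4)

v_0 = (0, 1).
v_1 = A·v_0 = (1, 4).
v_2 = A·v_1 = (1, 0).
v_3 = A·v_2 = (2, 4).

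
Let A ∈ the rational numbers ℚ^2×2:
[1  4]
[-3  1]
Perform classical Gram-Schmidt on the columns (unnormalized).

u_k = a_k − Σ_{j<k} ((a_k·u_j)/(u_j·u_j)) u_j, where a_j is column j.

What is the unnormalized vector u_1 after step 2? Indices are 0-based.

Step 1: u_0 = a_0 = (1, -3).
Step 2: u_1 = a_1 − (1/10)·u_0 = (39/10, 13/10).

u_1 = (39/10, 13/10)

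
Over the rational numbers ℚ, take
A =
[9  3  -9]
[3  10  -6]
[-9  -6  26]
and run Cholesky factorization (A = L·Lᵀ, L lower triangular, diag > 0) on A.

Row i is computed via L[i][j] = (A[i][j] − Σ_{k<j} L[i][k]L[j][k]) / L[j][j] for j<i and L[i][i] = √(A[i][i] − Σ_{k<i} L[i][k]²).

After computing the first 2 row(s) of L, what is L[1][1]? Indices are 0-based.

L[1][1] = 3

Step 1: L[0][0] = √(9) = 3.
  L[1][0] = (3) / L[0][0] = 1.
Step 2: L[1][1] = √(9) = 3.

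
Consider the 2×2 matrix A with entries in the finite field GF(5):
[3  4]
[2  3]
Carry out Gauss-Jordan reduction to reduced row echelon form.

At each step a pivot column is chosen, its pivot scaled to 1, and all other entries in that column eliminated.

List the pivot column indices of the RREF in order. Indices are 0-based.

pivot columns: 0, 1

pivot(0,0)=3: scale R0 → (1, 3)
  clear (1,0): R1 −= (2)R0 → (0, 2)
pivot(1,1)=2: scale R1 → (0, 1)
  clear (0,1): R0 −= (3)R1 → (1, 0)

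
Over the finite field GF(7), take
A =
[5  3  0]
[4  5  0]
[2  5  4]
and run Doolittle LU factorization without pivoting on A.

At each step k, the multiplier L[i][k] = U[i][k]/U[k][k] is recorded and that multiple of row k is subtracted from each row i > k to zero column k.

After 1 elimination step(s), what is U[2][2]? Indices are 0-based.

[col 0] pivot 5
  R1 -= 5*R0 → (0, 4, 0)  (L[1][0] := 5)
  R2 -= 6*R0 → (0, 1, 4)  (L[2][0] := 6)

U[2][2] = 4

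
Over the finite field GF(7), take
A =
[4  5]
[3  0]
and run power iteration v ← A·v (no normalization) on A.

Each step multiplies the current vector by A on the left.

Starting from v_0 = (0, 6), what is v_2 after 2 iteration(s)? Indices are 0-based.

v_2 = (1, 6)

v_0 = (0, 6).
v_1 = A·v_0 = (2, 0).
v_2 = A·v_1 = (1, 6).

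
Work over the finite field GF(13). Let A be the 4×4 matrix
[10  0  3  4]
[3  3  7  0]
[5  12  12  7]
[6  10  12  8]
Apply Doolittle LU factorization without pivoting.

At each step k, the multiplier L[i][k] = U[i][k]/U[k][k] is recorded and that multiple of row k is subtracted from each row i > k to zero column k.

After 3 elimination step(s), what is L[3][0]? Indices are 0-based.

L[3][0] = 11

Step 1: pivot at (0,0) is 10.
  row1 ← row1 − (12)·row0  ⇒  L[1][0]=12, U row1=(0, 3, 10, 4)
  row2 ← row2 − (7)·row0  ⇒  L[2][0]=7, U row2=(0, 12, 4, 5)
  row3 ← row3 − (11)·row0  ⇒  L[3][0]=11, U row3=(0, 10, 5, 3)
Step 2: pivot at (1,1) is 3.
  row2 ← row2 − (4)·row1  ⇒  L[2][1]=4, U row2=(0, 0, 3, 2)
  row3 ← row3 − (12)·row1  ⇒  L[3][1]=12, U row3=(0, 0, 2, 7)
Step 3: pivot at (2,2) is 3.
  row3 ← row3 − (5)·row2  ⇒  L[3][2]=5, U row3=(0, 0, 0, 10)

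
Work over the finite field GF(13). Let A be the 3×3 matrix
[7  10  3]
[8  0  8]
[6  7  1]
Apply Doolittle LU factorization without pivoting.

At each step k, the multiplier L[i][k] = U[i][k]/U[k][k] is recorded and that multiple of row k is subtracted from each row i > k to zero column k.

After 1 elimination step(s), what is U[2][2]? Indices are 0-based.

U[2][2] = 4

k=0: U[0][0]=7
  eliminate (1,0): mult=3, new row 1: (0, 9, 12); set L[1][0]=3
  eliminate (2,0): mult=12, new row 2: (0, 4, 4); set L[2][0]=12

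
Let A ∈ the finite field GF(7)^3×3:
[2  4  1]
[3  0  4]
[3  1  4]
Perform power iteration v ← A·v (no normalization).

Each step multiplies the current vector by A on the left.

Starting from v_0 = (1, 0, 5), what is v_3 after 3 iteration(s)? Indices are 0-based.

v_3 = (6, 0, 1)

v_0 = (1, 0, 5).
v_1 = A·v_0 = (0, 2, 2).
v_2 = A·v_1 = (3, 1, 3).
v_3 = A·v_2 = (6, 0, 1).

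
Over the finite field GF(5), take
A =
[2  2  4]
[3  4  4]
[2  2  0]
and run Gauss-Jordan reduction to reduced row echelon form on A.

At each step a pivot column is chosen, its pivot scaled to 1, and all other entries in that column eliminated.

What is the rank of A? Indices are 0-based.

rank = 3

pivot(0,0)=2: scale R0 → (1, 1, 2)
  clear (1,0): R1 −= (3)R0 → (0, 1, 3)
  clear (2,0): R2 −= (2)R0 → (0, 0, 1)
pivot(1,1)=1: scale R1 → (0, 1, 3)
  clear (0,1): R0 −= (1)R1 → (1, 0, 4)
pivot(2,2)=1: scale R2 → (0, 0, 1)
  clear (0,2): R0 −= (4)R2 → (1, 0, 0)
  clear (1,2): R1 −= (3)R2 → (0, 1, 0)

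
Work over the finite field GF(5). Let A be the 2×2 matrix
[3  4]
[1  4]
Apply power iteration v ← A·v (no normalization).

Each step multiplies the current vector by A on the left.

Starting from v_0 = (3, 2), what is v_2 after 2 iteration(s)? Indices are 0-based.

v_2 = (0, 1)

v_0 = (3, 2).
v_1 = A·v_0 = (2, 1).
v_2 = A·v_1 = (0, 1).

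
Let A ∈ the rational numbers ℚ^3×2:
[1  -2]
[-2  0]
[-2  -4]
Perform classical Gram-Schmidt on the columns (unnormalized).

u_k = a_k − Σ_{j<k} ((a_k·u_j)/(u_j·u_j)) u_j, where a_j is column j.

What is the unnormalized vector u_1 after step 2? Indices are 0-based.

Step 1: u_0 = a_0 = (1, -2, -2).
Step 2: u_1 = a_1 − (2/3)·u_0 = (-8/3, 4/3, -8/3).

u_1 = (-8/3, 4/3, -8/3)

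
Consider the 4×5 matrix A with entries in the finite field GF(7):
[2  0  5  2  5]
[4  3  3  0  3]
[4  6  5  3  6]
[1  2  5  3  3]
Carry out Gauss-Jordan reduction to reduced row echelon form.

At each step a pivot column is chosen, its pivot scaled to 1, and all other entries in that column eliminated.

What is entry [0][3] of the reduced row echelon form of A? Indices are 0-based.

step 1: normalize row 0 (÷2) = (1, 0, 6, 1, 6)
  row 1: subtract 4×row0 = (0, 3, 0, 3, 0)
  row 2: subtract 4×row0 = (0, 6, 2, 6, 3)
  row 3: subtract 1×row0 = (0, 2, 6, 2, 4)
step 2: normalize row 1 (÷3) = (0, 1, 0, 1, 0)
  row 2: subtract 6×row1 = (0, 0, 2, 0, 3)
  row 3: subtract 2×row1 = (0, 0, 6, 0, 4)
step 3: normalize row 2 (÷2) = (0, 0, 1, 0, 5)
  row 0: subtract 6×row2 = (1, 0, 0, 1, 4)
  row 3: subtract 6×row2 = (0, 0, 0, 0, 2)
skip col 3 (zero from row 3)
step 4: normalize row 3 (÷2) = (0, 0, 0, 0, 1)
  row 0: subtract 4×row3 = (1, 0, 0, 1, 0)
  row 2: subtract 5×row3 = (0, 0, 1, 0, 0)

M[0][3] = 1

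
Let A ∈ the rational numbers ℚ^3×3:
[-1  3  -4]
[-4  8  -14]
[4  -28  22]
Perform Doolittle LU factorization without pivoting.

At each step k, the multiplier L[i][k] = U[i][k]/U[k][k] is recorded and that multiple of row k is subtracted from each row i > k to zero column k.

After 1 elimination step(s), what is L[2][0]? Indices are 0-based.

k=0: U[0][0]=-1
  eliminate (1,0): mult=4, new row 1: (0, -4, 2); set L[1][0]=4
  eliminate (2,0): mult=-4, new row 2: (0, -16, 6); set L[2][0]=-4

L[2][0] = -4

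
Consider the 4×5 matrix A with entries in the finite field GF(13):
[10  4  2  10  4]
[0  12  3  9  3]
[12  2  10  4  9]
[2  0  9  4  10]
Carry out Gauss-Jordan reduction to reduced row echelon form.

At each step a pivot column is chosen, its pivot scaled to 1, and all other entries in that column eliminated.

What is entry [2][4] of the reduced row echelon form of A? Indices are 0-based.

[1] R0 /= 10  ⇒  (1, 3, 8, 1, 3)
     R2 -= 12·R0  ⇒  (0, 5, 5, 5, 12)
     R3 -= 2·R0  ⇒  (0, 7, 6, 2, 4)
[2] R1 /= 12  ⇒  (0, 1, 10, 4, 10)
     R0 -= 3·R1  ⇒  (1, 0, 4, 2, 12)
     R2 -= 5·R1  ⇒  (0, 0, 7, 11, 1)
     R3 -= 7·R1  ⇒  (0, 0, 1, 0, 12)
[3] R2 /= 7  ⇒  (0, 0, 1, 9, 2)
     R0 -= 4·R2  ⇒  (1, 0, 0, 5, 4)
     R1 -= 10·R2  ⇒  (0, 1, 0, 5, 3)
     R3 -= 1·R2  ⇒  (0, 0, 0, 4, 10)
[4] R3 /= 4  ⇒  (0, 0, 0, 1, 9)
     R0 -= 5·R3  ⇒  (1, 0, 0, 0, 11)
     R1 -= 5·R3  ⇒  (0, 1, 0, 0, 10)
     R2 -= 9·R3  ⇒  (0, 0, 1, 0, 12)

M[2][4] = 12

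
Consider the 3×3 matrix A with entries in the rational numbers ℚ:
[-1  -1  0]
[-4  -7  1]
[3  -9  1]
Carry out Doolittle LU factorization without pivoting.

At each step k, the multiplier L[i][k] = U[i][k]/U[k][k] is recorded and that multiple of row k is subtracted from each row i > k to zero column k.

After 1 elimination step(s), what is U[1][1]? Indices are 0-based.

k=0: U[0][0]=-1
  eliminate (1,0): mult=4, new row 1: (0, -3, 1); set L[1][0]=4
  eliminate (2,0): mult=-3, new row 2: (0, -12, 1); set L[2][0]=-3

U[1][1] = -3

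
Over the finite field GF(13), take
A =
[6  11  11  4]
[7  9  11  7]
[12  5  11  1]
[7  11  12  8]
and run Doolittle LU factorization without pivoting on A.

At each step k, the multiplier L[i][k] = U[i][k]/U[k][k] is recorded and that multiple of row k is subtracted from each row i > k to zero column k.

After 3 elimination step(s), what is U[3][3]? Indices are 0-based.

U[3][3] = 12

[col 0] pivot 6
  R1 -= 12*R0 → (0, 7, 9, 11)  (L[1][0] := 12)
  R2 -= 2*R0 → (0, 9, 2, 6)  (L[2][0] := 2)
  R3 -= 12*R0 → (0, 9, 10, 12)  (L[3][0] := 12)
[col 1] pivot 7
  R2 -= 5*R1 → (0, 0, 9, 3)  (L[2][1] := 5)
  R3 -= 5*R1 → (0, 0, 4, 9)  (L[3][1] := 5)
[col 2] pivot 9
  R3 -= 12*R2 → (0, 0, 0, 12)  (L[3][2] := 12)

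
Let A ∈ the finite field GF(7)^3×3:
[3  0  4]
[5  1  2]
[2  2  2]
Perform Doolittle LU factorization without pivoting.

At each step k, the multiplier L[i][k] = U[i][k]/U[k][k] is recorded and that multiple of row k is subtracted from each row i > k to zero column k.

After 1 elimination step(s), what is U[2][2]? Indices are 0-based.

Step 1: pivot at (0,0) is 3.
  row1 ← row1 − (4)·row0  ⇒  L[1][0]=4, U row1=(0, 1, 0)
  row2 ← row2 − (3)·row0  ⇒  L[2][0]=3, U row2=(0, 2, 4)

U[2][2] = 4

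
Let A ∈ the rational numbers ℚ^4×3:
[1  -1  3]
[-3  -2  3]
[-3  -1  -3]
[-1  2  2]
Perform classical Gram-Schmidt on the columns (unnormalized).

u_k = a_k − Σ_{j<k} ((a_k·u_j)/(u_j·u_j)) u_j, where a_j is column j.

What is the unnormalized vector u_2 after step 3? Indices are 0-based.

u_2 = (106/41, 233/82, -118/41, 221/82)

Step 1: u_0 = a_0 = (1, -3, -3, -1).
Step 2: u_1 = a_1 − (3/10)·u_0 = (-13/10, -11/10, -1/10, 23/10).
Step 3: u_2 = a_2 − (1/20)·u_0 − (-23/82)·u_1 = (106/41, 233/82, -118/41, 221/82).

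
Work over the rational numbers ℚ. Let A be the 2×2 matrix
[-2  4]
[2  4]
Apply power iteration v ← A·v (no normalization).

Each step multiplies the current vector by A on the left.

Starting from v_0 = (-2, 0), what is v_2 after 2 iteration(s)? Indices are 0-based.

v_2 = (-24, -8)

v_0 = (-2, 0).
v_1 = A·v_0 = (4, -4).
v_2 = A·v_1 = (-24, -8).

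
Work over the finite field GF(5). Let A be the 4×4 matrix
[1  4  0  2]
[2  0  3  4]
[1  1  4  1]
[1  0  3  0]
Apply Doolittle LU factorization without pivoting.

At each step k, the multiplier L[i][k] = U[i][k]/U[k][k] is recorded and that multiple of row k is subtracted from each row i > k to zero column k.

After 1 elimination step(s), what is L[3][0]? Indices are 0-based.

Step 1: pivot at (0,0) is 1.
  row1 ← row1 − (2)·row0  ⇒  L[1][0]=2, U row1=(0, 2, 3, 0)
  row2 ← row2 − (1)·row0  ⇒  L[2][0]=1, U row2=(0, 2, 4, 4)
  row3 ← row3 − (1)·row0  ⇒  L[3][0]=1, U row3=(0, 1, 3, 3)

L[3][0] = 1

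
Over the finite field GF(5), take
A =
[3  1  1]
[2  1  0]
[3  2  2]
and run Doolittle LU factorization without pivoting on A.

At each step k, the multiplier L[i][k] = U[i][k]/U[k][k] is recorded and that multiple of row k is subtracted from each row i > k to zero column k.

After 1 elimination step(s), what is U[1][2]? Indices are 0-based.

U[1][2] = 1

k=0: U[0][0]=3
  eliminate (1,0): mult=4, new row 1: (0, 2, 1); set L[1][0]=4
  eliminate (2,0): mult=1, new row 2: (0, 1, 1); set L[2][0]=1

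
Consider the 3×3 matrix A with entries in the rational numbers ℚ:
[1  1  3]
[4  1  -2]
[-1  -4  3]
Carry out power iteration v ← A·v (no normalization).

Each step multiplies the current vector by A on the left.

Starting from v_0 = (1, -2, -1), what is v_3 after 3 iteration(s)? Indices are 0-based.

v_0 = (1, -2, -1).
v_1 = A·v_0 = (-4, 4, 4).
v_2 = A·v_1 = (12, -20, 0).
v_3 = A·v_2 = (-8, 28, 68).

v_3 = (-8, 28, 68)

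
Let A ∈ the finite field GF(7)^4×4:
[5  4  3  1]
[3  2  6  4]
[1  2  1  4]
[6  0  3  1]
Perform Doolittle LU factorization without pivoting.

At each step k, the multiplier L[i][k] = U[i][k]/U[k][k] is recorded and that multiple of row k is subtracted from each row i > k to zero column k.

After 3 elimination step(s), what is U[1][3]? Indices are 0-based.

Step 1: pivot at (0,0) is 5.
  row1 ← row1 − (2)·row0  ⇒  L[1][0]=2, U row1=(0, 1, 0, 2)
  row2 ← row2 − (3)·row0  ⇒  L[2][0]=3, U row2=(0, 4, 6, 1)
  row3 ← row3 − (4)·row0  ⇒  L[3][0]=4, U row3=(0, 5, 5, 4)
Step 2: pivot at (1,1) is 1.
  row2 ← row2 − (4)·row1  ⇒  L[2][1]=4, U row2=(0, 0, 6, 0)
  row3 ← row3 − (5)·row1  ⇒  L[3][1]=5, U row3=(0, 0, 5, 1)
Step 3: pivot at (2,2) is 6.
  row3 ← row3 − (2)·row2  ⇒  L[3][2]=2, U row3=(0, 0, 0, 1)

U[1][3] = 2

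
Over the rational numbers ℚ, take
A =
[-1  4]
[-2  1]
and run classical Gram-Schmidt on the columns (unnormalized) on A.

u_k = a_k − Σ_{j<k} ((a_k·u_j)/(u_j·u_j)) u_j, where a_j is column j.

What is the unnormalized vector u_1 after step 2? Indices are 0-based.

Step 1: u_0 = a_0 = (-1, -2).
Step 2: u_1 = a_1 − (-6/5)·u_0 = (14/5, -7/5).

u_1 = (14/5, -7/5)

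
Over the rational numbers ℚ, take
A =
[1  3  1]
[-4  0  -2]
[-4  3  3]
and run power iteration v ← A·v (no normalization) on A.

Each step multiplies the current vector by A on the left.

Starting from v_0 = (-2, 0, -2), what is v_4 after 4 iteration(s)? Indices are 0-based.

v_0 = (-2, 0, -2).
v_1 = A·v_0 = (-4, 12, 2).
v_2 = A·v_1 = (34, 12, 58).
v_3 = A·v_2 = (128, -252, 74).
v_4 = A·v_3 = (-554, -660, -1046).

v_4 = (-554, -660, -1046)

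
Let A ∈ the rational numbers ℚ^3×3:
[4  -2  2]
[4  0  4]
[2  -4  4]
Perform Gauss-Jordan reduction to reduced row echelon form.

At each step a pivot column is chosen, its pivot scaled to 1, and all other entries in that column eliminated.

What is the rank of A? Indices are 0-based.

step 1: normalize row 0 (÷4) = (1, -1/2, 1/2)
  row 1: subtract 4×row0 = (0, 2, 2)
  row 2: subtract 2×row0 = (0, -3, 3)
step 2: normalize row 1 (÷2) = (0, 1, 1)
  row 0: subtract -1/2×row1 = (1, 0, 1)
  row 2: subtract -3×row1 = (0, 0, 6)
step 3: normalize row 2 (÷6) = (0, 0, 1)
  row 0: subtract 1×row2 = (1, 0, 0)
  row 1: subtract 1×row2 = (0, 1, 0)

rank = 3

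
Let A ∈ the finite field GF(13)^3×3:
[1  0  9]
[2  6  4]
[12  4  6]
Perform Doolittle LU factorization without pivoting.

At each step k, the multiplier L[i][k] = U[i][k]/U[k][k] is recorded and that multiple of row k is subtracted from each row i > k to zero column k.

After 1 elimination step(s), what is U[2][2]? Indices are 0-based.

U[2][2] = 2

k=0: U[0][0]=1
  eliminate (1,0): mult=2, new row 1: (0, 6, 12); set L[1][0]=2
  eliminate (2,0): mult=12, new row 2: (0, 4, 2); set L[2][0]=12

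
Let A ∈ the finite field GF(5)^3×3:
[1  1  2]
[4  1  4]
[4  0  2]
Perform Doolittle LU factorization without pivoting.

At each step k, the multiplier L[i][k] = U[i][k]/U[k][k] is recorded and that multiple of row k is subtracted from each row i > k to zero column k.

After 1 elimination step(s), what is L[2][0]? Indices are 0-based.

L[2][0] = 4

k=0: U[0][0]=1
  eliminate (1,0): mult=4, new row 1: (0, 2, 1); set L[1][0]=4
  eliminate (2,0): mult=4, new row 2: (0, 1, 4); set L[2][0]=4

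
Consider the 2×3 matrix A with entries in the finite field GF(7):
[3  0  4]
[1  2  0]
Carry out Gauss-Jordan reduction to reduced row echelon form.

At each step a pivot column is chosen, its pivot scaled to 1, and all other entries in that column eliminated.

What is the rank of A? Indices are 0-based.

rank = 2

[1] R0 /= 3  ⇒  (1, 0, 6)
     R1 -= 1·R0  ⇒  (0, 2, 1)
[2] R1 /= 2  ⇒  (0, 1, 4)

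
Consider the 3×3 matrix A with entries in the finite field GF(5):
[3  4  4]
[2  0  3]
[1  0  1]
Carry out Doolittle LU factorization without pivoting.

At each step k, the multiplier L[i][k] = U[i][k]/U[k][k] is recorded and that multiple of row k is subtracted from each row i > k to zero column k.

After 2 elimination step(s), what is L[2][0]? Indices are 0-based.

[col 0] pivot 3
  R1 -= 4*R0 → (0, 4, 2)  (L[1][0] := 4)
  R2 -= 2*R0 → (0, 2, 3)  (L[2][0] := 2)
[col 1] pivot 4
  R2 -= 3*R1 → (0, 0, 2)  (L[2][1] := 3)

L[2][0] = 2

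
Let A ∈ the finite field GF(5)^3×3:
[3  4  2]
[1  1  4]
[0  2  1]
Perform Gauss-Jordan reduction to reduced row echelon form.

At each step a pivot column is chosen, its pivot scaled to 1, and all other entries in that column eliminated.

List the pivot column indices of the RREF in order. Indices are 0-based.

pivot(0,0)=3: scale R0 → (1, 3, 4)
  clear (1,0): R1 −= (1)R0 → (0, 3, 0)
pivot(1,1)=3: scale R1 → (0, 1, 0)
  clear (0,1): R0 −= (3)R1 → (1, 0, 4)
  clear (2,1): R2 −= (2)R1 → (0, 0, 1)
pivot(2,2)=1: scale R2 → (0, 0, 1)
  clear (0,2): R0 −= (4)R2 → (1, 0, 0)

pivot columns: 0, 1, 2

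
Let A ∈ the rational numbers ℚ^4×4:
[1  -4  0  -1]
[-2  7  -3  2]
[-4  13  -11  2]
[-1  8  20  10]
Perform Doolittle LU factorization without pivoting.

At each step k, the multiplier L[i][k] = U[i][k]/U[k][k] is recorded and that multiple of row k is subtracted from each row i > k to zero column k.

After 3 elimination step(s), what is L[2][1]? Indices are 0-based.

k=0: U[0][0]=1
  eliminate (1,0): mult=-2, new row 1: (0, -1, -3, 0); set L[1][0]=-2
  eliminate (2,0): mult=-4, new row 2: (0, -3, -11, -2); set L[2][0]=-4
  eliminate (3,0): mult=-1, new row 3: (0, 4, 20, 9); set L[3][0]=-1
k=1: U[1][1]=-1
  eliminate (2,1): mult=3, new row 2: (0, 0, -2, -2); set L[2][1]=3
  eliminate (3,1): mult=-4, new row 3: (0, 0, 8, 9); set L[3][1]=-4
k=2: U[2][2]=-2
  eliminate (3,2): mult=-4, new row 3: (0, 0, 0, 1); set L[3][2]=-4

L[2][1] = 3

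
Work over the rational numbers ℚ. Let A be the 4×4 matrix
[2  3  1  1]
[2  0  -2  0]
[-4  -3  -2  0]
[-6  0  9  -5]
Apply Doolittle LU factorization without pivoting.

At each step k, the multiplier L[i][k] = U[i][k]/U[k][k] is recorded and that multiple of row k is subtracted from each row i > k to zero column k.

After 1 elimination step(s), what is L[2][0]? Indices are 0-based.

k=0: U[0][0]=2
  eliminate (1,0): mult=1, new row 1: (0, -3, -3, -1); set L[1][0]=1
  eliminate (2,0): mult=-2, new row 2: (0, 3, 0, 2); set L[2][0]=-2
  eliminate (3,0): mult=-3, new row 3: (0, 9, 12, -2); set L[3][0]=-3

L[2][0] = -2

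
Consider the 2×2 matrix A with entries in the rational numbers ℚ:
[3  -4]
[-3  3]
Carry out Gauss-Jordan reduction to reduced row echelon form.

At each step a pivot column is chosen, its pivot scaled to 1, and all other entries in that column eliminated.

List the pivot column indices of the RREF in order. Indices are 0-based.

step 1: normalize row 0 (÷3) = (1, -4/3)
  row 1: subtract -3×row0 = (0, -1)
step 2: normalize row 1 (÷-1) = (0, 1)
  row 0: subtract -4/3×row1 = (1, 0)

pivot columns: 0, 1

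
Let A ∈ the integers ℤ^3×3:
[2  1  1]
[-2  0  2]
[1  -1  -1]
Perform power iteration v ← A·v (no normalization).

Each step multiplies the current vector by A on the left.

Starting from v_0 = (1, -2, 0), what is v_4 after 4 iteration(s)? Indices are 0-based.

v_0 = (1, -2, 0).
v_1 = A·v_0 = (0, -2, 3).
v_2 = A·v_1 = (1, 6, -1).
v_3 = A·v_2 = (7, -4, -4).
v_4 = A·v_3 = (6, -22, 15).

v_4 = (6, -22, 15)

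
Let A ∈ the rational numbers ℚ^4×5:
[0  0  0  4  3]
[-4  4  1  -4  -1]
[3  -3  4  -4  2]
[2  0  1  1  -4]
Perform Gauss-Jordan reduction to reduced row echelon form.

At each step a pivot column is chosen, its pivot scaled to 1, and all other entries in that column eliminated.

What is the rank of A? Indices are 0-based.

pivot(0,0): swap R0↔R1
pivot(0,0)=-4: scale R0 → (1, -1, -1/4, 1, 1/4)
  clear (2,0): R2 −= (3)R0 → (0, 0, 19/4, -7, 5/4)
  clear (3,0): R3 −= (2)R0 → (0, 2, 3/2, -1, -9/2)
pivot(1,1): swap R1↔R3
pivot(1,1)=2: scale R1 → (0, 1, 3/4, -1/2, -9/4)
  clear (0,1): R0 −= (-1)R1 → (1, 0, 1/2, 1/2, -2)
pivot(2,2)=19/4: scale R2 → (0, 0, 1, -28/19, 5/19)
  clear (0,2): R0 −= (1/2)R2 → (1, 0, 0, 47/38, -81/38)
  clear (1,2): R1 −= (3/4)R2 → (0, 1, 0, 23/38, -93/38)
pivot(3,3)=4: scale R3 → (0, 0, 0, 1, 3/4)
  clear (0,3): R0 −= (47/38)R3 → (1, 0, 0, 0, -465/152)
  clear (1,3): R1 −= (23/38)R3 → (0, 1, 0, 0, -441/152)
  clear (2,3): R2 −= (-28/19)R3 → (0, 0, 1, 0, 26/19)

rank = 4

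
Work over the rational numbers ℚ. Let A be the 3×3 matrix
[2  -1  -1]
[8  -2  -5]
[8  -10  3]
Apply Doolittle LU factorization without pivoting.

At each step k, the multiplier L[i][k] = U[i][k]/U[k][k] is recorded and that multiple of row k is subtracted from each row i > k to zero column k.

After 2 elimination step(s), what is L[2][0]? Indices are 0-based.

L[2][0] = 4

[col 0] pivot 2
  R1 -= 4*R0 → (0, 2, -1)  (L[1][0] := 4)
  R2 -= 4*R0 → (0, -6, 7)  (L[2][0] := 4)
[col 1] pivot 2
  R2 -= -3*R1 → (0, 0, 4)  (L[2][1] := -3)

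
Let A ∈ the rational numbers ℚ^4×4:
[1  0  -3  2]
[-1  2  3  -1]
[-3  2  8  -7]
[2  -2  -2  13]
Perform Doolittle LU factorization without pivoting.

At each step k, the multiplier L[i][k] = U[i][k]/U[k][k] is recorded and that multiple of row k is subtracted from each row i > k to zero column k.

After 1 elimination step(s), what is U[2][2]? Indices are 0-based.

U[2][2] = -1

Step 1: pivot at (0,0) is 1.
  row1 ← row1 − (-1)·row0  ⇒  L[1][0]=-1, U row1=(0, 2, 0, 1)
  row2 ← row2 − (-3)·row0  ⇒  L[2][0]=-3, U row2=(0, 2, -1, -1)
  row3 ← row3 − (2)·row0  ⇒  L[3][0]=2, U row3=(0, -2, 4, 9)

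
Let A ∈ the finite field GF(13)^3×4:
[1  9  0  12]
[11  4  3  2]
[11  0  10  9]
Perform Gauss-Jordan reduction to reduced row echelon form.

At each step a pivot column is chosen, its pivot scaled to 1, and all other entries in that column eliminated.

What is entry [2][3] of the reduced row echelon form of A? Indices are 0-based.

M[2][3] = 5

pivot(0,0)=1: scale R0 → (1, 9, 0, 12)
  clear (1,0): R1 −= (11)R0 → (0, 9, 3, 0)
  clear (2,0): R2 −= (11)R0 → (0, 5, 10, 7)
pivot(1,1)=9: scale R1 → (0, 1, 9, 0)
  clear (0,1): R0 −= (9)R1 → (1, 0, 10, 12)
  clear (2,1): R2 −= (5)R1 → (0, 0, 4, 7)
pivot(2,2)=4: scale R2 → (0, 0, 1, 5)
  clear (0,2): R0 −= (10)R2 → (1, 0, 0, 1)
  clear (1,2): R1 −= (9)R2 → (0, 1, 0, 7)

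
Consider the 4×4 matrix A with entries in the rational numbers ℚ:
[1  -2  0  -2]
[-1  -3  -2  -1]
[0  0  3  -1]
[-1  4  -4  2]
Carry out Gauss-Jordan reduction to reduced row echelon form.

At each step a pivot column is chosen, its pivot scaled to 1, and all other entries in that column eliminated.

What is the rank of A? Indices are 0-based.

rank = 4

[1] R0 /= 1  ⇒  (1, -2, 0, -2)
     R1 -= -1·R0  ⇒  (0, -5, -2, -3)
     R3 -= -1·R0  ⇒  (0, 2, -4, 0)
[2] R1 /= -5  ⇒  (0, 1, 2/5, 3/5)
     R0 -= -2·R1  ⇒  (1, 0, 4/5, -4/5)
     R3 -= 2·R1  ⇒  (0, 0, -24/5, -6/5)
[3] R2 /= 3  ⇒  (0, 0, 1, -1/3)
     R0 -= 4/5·R2  ⇒  (1, 0, 0, -8/15)
     R1 -= 2/5·R2  ⇒  (0, 1, 0, 11/15)
     R3 -= -24/5·R2  ⇒  (0, 0, 0, -14/5)
[4] R3 /= -14/5  ⇒  (0, 0, 0, 1)
     R0 -= -8/15·R3  ⇒  (1, 0, 0, 0)
     R1 -= 11/15·R3  ⇒  (0, 1, 0, 0)
     R2 -= -1/3·R3  ⇒  (0, 0, 1, 0)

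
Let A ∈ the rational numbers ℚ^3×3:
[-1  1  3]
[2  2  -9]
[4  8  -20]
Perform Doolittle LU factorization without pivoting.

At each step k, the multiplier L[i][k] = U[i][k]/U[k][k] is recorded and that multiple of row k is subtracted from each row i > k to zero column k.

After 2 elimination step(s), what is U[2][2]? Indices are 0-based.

[col 0] pivot -1
  R1 -= -2*R0 → (0, 4, -3)  (L[1][0] := -2)
  R2 -= -4*R0 → (0, 12, -8)  (L[2][0] := -4)
[col 1] pivot 4
  R2 -= 3*R1 → (0, 0, 1)  (L[2][1] := 3)

U[2][2] = 1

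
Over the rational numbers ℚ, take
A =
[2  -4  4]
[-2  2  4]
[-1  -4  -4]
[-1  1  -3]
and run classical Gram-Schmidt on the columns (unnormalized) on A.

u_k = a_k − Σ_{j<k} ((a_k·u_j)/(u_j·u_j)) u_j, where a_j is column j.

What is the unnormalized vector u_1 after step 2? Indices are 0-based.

u_1 = (-11/5, 1/5, -49/10, 1/10)

Step 1: u_0 = a_0 = (2, -2, -1, -1).
Step 2: u_1 = a_1 − (-9/10)·u_0 = (-11/5, 1/5, -49/10, 1/10).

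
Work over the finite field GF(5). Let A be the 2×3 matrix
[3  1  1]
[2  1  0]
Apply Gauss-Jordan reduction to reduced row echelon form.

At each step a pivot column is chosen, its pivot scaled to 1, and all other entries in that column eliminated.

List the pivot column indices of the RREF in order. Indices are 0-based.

pivot columns: 0, 1

pivot(0,0)=3: scale R0 → (1, 2, 2)
  clear (1,0): R1 −= (2)R0 → (0, 2, 1)
pivot(1,1)=2: scale R1 → (0, 1, 3)
  clear (0,1): R0 −= (2)R1 → (1, 0, 1)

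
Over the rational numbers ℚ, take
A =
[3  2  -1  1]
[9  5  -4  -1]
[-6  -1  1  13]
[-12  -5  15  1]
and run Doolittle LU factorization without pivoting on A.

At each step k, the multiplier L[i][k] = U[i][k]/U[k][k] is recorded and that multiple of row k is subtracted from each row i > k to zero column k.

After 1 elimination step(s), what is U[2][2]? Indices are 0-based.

Step 1: pivot at (0,0) is 3.
  row1 ← row1 − (3)·row0  ⇒  L[1][0]=3, U row1=(0, -1, -1, -4)
  row2 ← row2 − (-2)·row0  ⇒  L[2][0]=-2, U row2=(0, 3, -1, 15)
  row3 ← row3 − (-4)·row0  ⇒  L[3][0]=-4, U row3=(0, 3, 11, 5)

U[2][2] = -1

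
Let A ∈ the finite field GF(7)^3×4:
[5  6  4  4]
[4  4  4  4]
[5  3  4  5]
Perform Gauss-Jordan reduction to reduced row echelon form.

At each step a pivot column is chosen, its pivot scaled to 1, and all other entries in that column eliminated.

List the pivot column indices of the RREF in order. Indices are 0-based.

pivot columns: 0, 1, 2

[1] R0 /= 5  ⇒  (1, 4, 5, 5)
     R1 -= 4·R0  ⇒  (0, 2, 5, 5)
     R2 -= 5·R0  ⇒  (0, 4, 0, 1)
[2] R1 /= 2  ⇒  (0, 1, 6, 6)
     R0 -= 4·R1  ⇒  (1, 0, 2, 2)
     R2 -= 4·R1  ⇒  (0, 0, 4, 5)
[3] R2 /= 4  ⇒  (0, 0, 1, 3)
     R0 -= 2·R2  ⇒  (1, 0, 0, 3)
     R1 -= 6·R2  ⇒  (0, 1, 0, 2)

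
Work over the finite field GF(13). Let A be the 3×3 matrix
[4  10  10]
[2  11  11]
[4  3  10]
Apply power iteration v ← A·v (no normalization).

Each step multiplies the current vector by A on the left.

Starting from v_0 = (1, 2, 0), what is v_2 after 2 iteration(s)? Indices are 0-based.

v_0 = (1, 2, 0).
v_1 = A·v_0 = (11, 11, 10).
v_2 = A·v_1 = (7, 6, 8).

v_2 = (7, 6, 8)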